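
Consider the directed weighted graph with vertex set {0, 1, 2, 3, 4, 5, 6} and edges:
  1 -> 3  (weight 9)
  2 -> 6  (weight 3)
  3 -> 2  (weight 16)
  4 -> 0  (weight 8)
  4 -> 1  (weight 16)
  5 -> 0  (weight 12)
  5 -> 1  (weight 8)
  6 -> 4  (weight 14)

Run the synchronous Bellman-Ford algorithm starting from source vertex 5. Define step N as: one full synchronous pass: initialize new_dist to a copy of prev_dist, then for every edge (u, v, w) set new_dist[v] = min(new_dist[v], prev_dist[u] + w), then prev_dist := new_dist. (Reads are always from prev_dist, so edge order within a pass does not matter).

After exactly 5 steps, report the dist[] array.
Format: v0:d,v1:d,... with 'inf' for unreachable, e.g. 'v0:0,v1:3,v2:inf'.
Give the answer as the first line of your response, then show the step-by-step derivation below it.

v0:12,v1:8,v2:33,v3:17,v4:50,v5:0,v6:36

step 1: dist = v0:12,v1:8,v2:inf,v3:inf,v4:inf,v5:0,v6:inf
step 2: dist = v0:12,v1:8,v2:inf,v3:17,v4:inf,v5:0,v6:inf
step 3: dist = v0:12,v1:8,v2:33,v3:17,v4:inf,v5:0,v6:inf
step 4: dist = v0:12,v1:8,v2:33,v3:17,v4:inf,v5:0,v6:36
step 5: dist = v0:12,v1:8,v2:33,v3:17,v4:50,v5:0,v6:36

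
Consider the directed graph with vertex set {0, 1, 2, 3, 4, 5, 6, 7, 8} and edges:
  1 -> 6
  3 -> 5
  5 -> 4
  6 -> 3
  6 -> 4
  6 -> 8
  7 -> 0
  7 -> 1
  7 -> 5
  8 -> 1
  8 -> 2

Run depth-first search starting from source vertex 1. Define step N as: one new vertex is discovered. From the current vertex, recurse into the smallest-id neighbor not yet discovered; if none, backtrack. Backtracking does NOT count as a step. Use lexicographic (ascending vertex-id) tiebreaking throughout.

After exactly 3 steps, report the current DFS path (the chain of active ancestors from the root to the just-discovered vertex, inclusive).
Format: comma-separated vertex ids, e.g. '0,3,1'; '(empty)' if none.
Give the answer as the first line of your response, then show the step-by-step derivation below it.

1,6,3

step 1: discover 1; path=1; order=1
step 2: discover 6; path=1>6; order=1,6
step 3: discover 3; path=1>6>3; order=1,6,3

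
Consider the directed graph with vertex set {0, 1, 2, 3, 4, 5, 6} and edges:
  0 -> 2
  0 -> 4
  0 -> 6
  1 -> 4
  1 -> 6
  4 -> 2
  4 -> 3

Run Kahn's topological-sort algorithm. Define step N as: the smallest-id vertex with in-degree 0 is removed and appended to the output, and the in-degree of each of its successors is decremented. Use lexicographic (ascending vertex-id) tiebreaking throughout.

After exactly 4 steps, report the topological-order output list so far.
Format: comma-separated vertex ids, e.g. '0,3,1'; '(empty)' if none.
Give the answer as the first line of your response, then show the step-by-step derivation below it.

0,1,4,2

step 1: output 0; order=[0]; indeg=(0,0,1,1,1,0,1)
step 2: output 1; order=[0,1]; indeg=(0,0,1,1,0,0,0)
step 3: output 4; order=[0,1,4]; indeg=(0,0,0,0,0,0,0)
step 4: output 2; order=[0,1,4,2]; indeg=(0,0,0,0,0,0,0)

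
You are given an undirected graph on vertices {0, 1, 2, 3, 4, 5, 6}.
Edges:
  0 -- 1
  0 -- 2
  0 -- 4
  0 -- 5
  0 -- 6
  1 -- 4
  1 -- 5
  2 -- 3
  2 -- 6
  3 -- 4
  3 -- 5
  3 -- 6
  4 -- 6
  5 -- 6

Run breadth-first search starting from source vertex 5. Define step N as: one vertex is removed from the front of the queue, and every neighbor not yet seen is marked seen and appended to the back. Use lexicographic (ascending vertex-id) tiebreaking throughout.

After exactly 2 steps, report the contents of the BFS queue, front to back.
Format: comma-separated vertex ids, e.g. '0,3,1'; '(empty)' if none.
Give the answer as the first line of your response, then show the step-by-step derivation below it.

1,3,6,2,4

step 1: dequeue 5; queue=[0,1,3,6]; order=5
step 2: dequeue 0; queue=[1,3,6,2,4]; order=5,0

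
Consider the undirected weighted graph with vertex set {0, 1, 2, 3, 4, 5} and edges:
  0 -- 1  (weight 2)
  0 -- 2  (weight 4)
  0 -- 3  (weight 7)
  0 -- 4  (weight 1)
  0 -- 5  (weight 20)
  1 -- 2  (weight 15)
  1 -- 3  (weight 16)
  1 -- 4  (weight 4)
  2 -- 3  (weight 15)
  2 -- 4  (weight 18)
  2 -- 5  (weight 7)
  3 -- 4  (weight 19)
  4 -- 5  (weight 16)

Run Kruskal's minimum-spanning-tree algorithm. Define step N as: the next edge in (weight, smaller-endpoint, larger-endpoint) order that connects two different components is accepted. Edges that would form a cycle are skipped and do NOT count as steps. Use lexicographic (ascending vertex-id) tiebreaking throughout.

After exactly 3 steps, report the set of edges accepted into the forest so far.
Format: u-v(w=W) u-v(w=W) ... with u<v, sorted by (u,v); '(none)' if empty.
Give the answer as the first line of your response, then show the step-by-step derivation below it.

0-1(w=2) 0-2(w=4) 0-4(w=1)

step 1: add edge 0-4 (w=1); MST = {0-4(w=1)}
step 2: add edge 0-1 (w=2); MST = {0-1(w=2) 0-4(w=1)}
step 3: add edge 0-2 (w=4); MST = {0-1(w=2) 0-2(w=4) 0-4(w=1)}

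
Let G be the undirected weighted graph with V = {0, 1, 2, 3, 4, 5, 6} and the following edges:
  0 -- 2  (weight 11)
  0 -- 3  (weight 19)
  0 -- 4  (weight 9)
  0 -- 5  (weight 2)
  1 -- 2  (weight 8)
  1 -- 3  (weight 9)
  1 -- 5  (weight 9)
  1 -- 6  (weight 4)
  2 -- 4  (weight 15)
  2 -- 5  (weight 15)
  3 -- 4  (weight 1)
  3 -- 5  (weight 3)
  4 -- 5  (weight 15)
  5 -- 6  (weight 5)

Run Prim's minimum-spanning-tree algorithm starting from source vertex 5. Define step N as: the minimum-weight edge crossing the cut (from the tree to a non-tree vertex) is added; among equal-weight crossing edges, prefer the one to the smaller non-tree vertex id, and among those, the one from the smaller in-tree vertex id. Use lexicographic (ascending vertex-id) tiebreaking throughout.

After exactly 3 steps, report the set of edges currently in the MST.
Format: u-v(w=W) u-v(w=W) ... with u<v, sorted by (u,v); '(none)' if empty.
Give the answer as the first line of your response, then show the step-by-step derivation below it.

0-5(w=2) 3-4(w=1) 3-5(w=3)

step 1: add edge 0-5 (w=2); MST = {0-5(w=2)}
step 2: add edge 3-5 (w=3); MST = {0-5(w=2) 3-5(w=3)}
step 3: add edge 3-4 (w=1); MST = {0-5(w=2) 3-4(w=1) 3-5(w=3)}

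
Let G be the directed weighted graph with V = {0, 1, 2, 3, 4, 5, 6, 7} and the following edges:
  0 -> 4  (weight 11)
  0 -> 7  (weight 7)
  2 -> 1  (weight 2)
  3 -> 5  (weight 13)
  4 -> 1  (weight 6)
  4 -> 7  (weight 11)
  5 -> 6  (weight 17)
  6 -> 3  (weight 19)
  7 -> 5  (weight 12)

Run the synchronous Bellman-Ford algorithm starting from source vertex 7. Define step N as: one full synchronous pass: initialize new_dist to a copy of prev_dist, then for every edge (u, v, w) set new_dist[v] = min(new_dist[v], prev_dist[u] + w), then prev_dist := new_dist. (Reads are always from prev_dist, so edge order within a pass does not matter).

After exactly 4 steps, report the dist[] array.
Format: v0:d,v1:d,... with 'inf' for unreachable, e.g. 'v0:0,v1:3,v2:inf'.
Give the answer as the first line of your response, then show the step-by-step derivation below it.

v0:inf,v1:inf,v2:inf,v3:48,v4:inf,v5:12,v6:29,v7:0

step 1: dist = v0:inf,v1:inf,v2:inf,v3:inf,v4:inf,v5:12,v6:inf,v7:0
step 2: dist = v0:inf,v1:inf,v2:inf,v3:inf,v4:inf,v5:12,v6:29,v7:0
step 3: dist = v0:inf,v1:inf,v2:inf,v3:48,v4:inf,v5:12,v6:29,v7:0
step 4: dist = v0:inf,v1:inf,v2:inf,v3:48,v4:inf,v5:12,v6:29,v7:0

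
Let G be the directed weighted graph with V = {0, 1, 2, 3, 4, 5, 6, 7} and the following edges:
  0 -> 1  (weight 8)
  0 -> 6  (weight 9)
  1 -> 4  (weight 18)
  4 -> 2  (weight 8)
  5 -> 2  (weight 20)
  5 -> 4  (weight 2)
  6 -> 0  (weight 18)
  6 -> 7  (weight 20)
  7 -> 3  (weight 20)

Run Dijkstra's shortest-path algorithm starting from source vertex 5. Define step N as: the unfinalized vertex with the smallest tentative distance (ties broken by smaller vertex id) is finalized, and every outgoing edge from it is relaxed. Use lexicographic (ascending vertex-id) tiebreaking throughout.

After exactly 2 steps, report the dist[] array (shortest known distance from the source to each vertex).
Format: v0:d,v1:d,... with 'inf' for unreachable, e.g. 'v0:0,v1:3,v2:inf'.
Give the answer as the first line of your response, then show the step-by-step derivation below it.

v0:inf,v1:inf,v2:10,v3:inf,v4:2,v5:0,v6:inf,v7:inf

step 1: dist = v0:inf,v1:inf,v2:20,v3:inf,v4:2,v5:0,v6:inf,v7:inf
step 2: dist = v0:inf,v1:inf,v2:10,v3:inf,v4:2,v5:0,v6:inf,v7:inf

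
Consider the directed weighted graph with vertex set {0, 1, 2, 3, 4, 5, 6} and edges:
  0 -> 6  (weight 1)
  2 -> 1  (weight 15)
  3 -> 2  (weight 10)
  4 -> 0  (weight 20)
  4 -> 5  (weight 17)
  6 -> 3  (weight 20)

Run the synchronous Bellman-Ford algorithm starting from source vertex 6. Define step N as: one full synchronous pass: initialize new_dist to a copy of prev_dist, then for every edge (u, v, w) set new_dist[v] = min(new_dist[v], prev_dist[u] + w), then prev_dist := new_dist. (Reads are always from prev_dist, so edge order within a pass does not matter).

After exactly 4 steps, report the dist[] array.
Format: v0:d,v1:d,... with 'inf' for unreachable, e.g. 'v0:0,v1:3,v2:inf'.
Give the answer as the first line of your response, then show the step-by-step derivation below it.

v0:inf,v1:45,v2:30,v3:20,v4:inf,v5:inf,v6:0

step 1: dist = v0:inf,v1:inf,v2:inf,v3:20,v4:inf,v5:inf,v6:0
step 2: dist = v0:inf,v1:inf,v2:30,v3:20,v4:inf,v5:inf,v6:0
step 3: dist = v0:inf,v1:45,v2:30,v3:20,v4:inf,v5:inf,v6:0
step 4: dist = v0:inf,v1:45,v2:30,v3:20,v4:inf,v5:inf,v6:0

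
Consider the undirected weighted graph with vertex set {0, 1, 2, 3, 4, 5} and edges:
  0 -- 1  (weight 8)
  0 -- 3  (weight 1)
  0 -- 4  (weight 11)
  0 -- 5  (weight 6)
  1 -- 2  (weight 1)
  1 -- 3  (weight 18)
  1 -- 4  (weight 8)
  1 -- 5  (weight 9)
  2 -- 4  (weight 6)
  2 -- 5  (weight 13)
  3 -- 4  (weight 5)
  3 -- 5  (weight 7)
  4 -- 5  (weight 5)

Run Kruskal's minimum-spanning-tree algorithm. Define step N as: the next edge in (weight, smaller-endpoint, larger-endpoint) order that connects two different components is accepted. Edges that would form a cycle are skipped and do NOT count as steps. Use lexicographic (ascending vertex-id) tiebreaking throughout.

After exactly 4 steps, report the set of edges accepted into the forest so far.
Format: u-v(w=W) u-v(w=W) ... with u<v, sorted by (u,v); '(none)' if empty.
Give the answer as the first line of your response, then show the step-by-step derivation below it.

0-3(w=1) 1-2(w=1) 3-4(w=5) 4-5(w=5)

step 1: add edge 0-3 (w=1); MST = {0-3(w=1)}
step 2: add edge 1-2 (w=1); MST = {0-3(w=1) 1-2(w=1)}
step 3: add edge 3-4 (w=5); MST = {0-3(w=1) 1-2(w=1) 3-4(w=5)}
step 4: add edge 4-5 (w=5); MST = {0-3(w=1) 1-2(w=1) 3-4(w=5) 4-5(w=5)}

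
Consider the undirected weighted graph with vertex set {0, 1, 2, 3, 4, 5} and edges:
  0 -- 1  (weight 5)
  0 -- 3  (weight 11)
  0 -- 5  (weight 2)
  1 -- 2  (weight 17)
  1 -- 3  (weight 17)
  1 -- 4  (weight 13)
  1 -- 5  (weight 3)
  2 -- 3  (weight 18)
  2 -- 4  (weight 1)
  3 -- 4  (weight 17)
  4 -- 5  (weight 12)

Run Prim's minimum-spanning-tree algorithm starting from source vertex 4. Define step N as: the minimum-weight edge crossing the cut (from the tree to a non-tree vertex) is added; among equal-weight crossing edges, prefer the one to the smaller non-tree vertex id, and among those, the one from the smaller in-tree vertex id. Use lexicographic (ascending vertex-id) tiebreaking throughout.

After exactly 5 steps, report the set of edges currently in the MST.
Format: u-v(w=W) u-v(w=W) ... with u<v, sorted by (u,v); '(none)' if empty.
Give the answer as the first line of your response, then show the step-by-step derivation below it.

0-3(w=11) 0-5(w=2) 1-5(w=3) 2-4(w=1) 4-5(w=12)

step 1: add edge 2-4 (w=1); MST = {2-4(w=1)}
step 2: add edge 4-5 (w=12); MST = {2-4(w=1) 4-5(w=12)}
step 3: add edge 0-5 (w=2); MST = {0-5(w=2) 2-4(w=1) 4-5(w=12)}
step 4: add edge 1-5 (w=3); MST = {0-5(w=2) 1-5(w=3) 2-4(w=1) 4-5(w=12)}
step 5: add edge 0-3 (w=11); MST = {0-3(w=11) 0-5(w=2) 1-5(w=3) 2-4(w=1) 4-5(w=12)}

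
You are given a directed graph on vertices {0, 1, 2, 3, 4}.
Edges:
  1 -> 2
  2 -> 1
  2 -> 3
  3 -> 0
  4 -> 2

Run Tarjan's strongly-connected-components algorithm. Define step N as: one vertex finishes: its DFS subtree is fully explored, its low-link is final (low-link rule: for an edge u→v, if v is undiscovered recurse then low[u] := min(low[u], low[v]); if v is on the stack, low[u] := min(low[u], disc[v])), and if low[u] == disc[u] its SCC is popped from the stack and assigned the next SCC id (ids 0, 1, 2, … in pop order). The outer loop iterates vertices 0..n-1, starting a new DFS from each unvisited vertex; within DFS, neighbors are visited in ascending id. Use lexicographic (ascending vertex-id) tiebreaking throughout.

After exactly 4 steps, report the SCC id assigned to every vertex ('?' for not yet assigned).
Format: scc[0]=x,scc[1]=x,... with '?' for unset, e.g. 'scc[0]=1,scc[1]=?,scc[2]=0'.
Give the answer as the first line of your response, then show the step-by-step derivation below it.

scc[0]=0,scc[1]=2,scc[2]=2,scc[3]=1,scc[4]=?

step 1: low=(low[0]=0,low[1]=?,low[2]=?,low[3]=?,low[4]=?); scc=(scc[0]=0,scc[1]=?,scc[2]=?,scc[3]=?,scc[4]=?)
step 2: low=(low[0]=0,low[1]=1,low[2]=1,low[3]=3,low[4]=?); scc=(scc[0]=0,scc[1]=?,scc[2]=?,scc[3]=1,scc[4]=?)
step 3: low=(low[0]=0,low[1]=1,low[2]=1,low[3]=3,low[4]=?); scc=(scc[0]=0,scc[1]=?,scc[2]=?,scc[3]=1,scc[4]=?)
step 4: low=(low[0]=0,low[1]=1,low[2]=1,low[3]=3,low[4]=?); scc=(scc[0]=0,scc[1]=2,scc[2]=2,scc[3]=1,scc[4]=?)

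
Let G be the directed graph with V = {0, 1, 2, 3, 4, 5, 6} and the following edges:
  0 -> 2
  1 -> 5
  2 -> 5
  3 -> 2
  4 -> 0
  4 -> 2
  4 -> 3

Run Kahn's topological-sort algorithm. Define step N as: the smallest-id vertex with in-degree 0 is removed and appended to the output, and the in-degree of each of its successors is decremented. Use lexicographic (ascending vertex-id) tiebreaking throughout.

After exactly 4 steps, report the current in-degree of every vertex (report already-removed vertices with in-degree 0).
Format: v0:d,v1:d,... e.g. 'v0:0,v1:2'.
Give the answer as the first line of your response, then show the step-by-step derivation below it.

v0:0,v1:0,v2:0,v3:0,v4:0,v5:1,v6:0

step 1: output 1; order=[1]; indeg=(1,0,3,1,0,1,0)
step 2: output 4; order=[1,4]; indeg=(0,0,2,0,0,1,0)
step 3: output 0; order=[1,4,0]; indeg=(0,0,1,0,0,1,0)
step 4: output 3; order=[1,4,0,3]; indeg=(0,0,0,0,0,1,0)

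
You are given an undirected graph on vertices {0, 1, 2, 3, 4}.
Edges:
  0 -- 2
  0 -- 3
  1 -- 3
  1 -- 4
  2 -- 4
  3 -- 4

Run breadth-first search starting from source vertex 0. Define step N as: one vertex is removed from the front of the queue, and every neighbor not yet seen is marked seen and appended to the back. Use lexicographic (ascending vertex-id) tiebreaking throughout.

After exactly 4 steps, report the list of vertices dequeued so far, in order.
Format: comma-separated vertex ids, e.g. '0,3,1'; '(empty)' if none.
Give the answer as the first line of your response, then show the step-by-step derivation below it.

0,2,3,4

step 1: dequeue 0; queue=[2,3]; order=0
step 2: dequeue 2; queue=[3,4]; order=0,2
step 3: dequeue 3; queue=[4,1]; order=0,2,3
step 4: dequeue 4; queue=[1]; order=0,2,3,4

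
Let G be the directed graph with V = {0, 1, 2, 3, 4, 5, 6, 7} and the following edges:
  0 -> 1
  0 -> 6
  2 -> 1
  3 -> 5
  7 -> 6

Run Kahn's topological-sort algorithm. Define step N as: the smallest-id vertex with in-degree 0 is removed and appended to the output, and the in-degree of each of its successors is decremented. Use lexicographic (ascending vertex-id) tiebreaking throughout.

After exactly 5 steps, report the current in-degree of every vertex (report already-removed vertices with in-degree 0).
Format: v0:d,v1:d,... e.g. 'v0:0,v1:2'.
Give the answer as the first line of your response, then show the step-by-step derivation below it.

v0:0,v1:0,v2:0,v3:0,v4:0,v5:0,v6:1,v7:0

step 1: output 0; order=[0]; indeg=(0,1,0,0,0,1,1,0)
step 2: output 2; order=[0,2]; indeg=(0,0,0,0,0,1,1,0)
step 3: output 1; order=[0,2,1]; indeg=(0,0,0,0,0,1,1,0)
step 4: output 3; order=[0,2,1,3]; indeg=(0,0,0,0,0,0,1,0)
step 5: output 4; order=[0,2,1,3,4]; indeg=(0,0,0,0,0,0,1,0)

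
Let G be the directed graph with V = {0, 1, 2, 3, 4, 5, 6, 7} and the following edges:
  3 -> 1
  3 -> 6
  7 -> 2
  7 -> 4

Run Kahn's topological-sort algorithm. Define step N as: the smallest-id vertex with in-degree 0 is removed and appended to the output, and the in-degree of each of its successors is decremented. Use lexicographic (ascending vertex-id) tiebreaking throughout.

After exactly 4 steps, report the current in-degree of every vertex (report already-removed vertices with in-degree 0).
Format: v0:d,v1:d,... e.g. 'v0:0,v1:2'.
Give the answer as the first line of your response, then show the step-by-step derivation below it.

v0:0,v1:0,v2:1,v3:0,v4:1,v5:0,v6:0,v7:0

step 1: output 0; order=[0]; indeg=(0,1,1,0,1,0,1,0)
step 2: output 3; order=[0,3]; indeg=(0,0,1,0,1,0,0,0)
step 3: output 1; order=[0,3,1]; indeg=(0,0,1,0,1,0,0,0)
step 4: output 5; order=[0,3,1,5]; indeg=(0,0,1,0,1,0,0,0)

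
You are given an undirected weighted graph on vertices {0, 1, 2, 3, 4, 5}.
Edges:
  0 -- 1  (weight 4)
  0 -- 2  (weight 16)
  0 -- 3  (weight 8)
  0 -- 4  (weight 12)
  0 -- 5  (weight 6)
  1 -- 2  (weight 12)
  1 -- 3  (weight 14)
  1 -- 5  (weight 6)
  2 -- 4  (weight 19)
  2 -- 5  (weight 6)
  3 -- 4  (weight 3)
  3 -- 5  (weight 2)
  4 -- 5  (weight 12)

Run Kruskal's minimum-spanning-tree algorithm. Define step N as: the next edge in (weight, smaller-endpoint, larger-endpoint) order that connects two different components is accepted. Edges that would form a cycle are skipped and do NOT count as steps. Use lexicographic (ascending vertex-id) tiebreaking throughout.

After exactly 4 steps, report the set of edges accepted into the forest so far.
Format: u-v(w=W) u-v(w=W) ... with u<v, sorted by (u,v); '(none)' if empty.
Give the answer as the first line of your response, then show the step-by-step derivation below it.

0-1(w=4) 0-5(w=6) 3-4(w=3) 3-5(w=2)

step 1: add edge 3-5 (w=2); MST = {3-5(w=2)}
step 2: add edge 3-4 (w=3); MST = {3-4(w=3) 3-5(w=2)}
step 3: add edge 0-1 (w=4); MST = {0-1(w=4) 3-4(w=3) 3-5(w=2)}
step 4: add edge 0-5 (w=6); MST = {0-1(w=4) 0-5(w=6) 3-4(w=3) 3-5(w=2)}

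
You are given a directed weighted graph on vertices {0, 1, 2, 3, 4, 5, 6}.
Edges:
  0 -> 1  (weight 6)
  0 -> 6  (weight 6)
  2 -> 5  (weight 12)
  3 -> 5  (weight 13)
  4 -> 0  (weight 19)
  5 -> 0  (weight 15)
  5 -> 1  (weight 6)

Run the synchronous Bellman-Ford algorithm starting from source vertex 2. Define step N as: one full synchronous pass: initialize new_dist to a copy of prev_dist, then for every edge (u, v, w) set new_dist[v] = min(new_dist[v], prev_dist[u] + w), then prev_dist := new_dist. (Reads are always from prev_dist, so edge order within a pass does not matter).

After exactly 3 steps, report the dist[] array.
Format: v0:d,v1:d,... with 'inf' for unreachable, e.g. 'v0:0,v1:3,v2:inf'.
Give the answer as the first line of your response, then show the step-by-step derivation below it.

v0:27,v1:18,v2:0,v3:inf,v4:inf,v5:12,v6:33

step 1: dist = v0:inf,v1:inf,v2:0,v3:inf,v4:inf,v5:12,v6:inf
step 2: dist = v0:27,v1:18,v2:0,v3:inf,v4:inf,v5:12,v6:inf
step 3: dist = v0:27,v1:18,v2:0,v3:inf,v4:inf,v5:12,v6:33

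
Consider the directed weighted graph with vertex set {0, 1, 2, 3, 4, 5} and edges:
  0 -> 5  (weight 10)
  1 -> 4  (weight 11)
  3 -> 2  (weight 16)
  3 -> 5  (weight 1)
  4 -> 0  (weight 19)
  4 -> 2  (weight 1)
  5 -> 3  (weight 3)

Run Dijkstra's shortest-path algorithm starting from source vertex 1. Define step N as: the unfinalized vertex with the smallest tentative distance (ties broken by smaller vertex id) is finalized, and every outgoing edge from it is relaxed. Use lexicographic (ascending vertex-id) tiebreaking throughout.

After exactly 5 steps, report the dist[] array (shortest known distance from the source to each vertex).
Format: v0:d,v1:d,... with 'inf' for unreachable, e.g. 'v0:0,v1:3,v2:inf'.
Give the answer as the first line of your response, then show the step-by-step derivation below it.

v0:30,v1:0,v2:12,v3:43,v4:11,v5:40

step 1: dist = v0:inf,v1:0,v2:inf,v3:inf,v4:11,v5:inf
step 2: dist = v0:30,v1:0,v2:12,v3:inf,v4:11,v5:inf
step 3: dist = v0:30,v1:0,v2:12,v3:inf,v4:11,v5:inf
step 4: dist = v0:30,v1:0,v2:12,v3:inf,v4:11,v5:40
step 5: dist = v0:30,v1:0,v2:12,v3:43,v4:11,v5:40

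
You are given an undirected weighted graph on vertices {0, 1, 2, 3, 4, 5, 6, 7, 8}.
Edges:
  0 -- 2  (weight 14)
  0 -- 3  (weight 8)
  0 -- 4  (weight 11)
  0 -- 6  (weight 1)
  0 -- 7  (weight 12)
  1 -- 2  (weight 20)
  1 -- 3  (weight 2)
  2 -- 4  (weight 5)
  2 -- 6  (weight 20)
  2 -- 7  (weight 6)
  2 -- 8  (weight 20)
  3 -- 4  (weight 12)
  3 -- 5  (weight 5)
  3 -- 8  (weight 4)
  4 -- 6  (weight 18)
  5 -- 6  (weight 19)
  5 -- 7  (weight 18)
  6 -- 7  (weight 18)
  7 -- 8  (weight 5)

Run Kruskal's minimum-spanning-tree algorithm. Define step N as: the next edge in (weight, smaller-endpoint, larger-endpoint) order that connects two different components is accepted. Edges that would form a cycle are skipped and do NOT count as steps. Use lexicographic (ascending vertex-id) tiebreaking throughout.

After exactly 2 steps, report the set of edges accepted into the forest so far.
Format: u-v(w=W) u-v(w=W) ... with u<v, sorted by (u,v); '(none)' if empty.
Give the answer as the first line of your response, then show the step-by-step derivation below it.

0-6(w=1) 1-3(w=2)

step 1: add edge 0-6 (w=1); MST = {0-6(w=1)}
step 2: add edge 1-3 (w=2); MST = {0-6(w=1) 1-3(w=2)}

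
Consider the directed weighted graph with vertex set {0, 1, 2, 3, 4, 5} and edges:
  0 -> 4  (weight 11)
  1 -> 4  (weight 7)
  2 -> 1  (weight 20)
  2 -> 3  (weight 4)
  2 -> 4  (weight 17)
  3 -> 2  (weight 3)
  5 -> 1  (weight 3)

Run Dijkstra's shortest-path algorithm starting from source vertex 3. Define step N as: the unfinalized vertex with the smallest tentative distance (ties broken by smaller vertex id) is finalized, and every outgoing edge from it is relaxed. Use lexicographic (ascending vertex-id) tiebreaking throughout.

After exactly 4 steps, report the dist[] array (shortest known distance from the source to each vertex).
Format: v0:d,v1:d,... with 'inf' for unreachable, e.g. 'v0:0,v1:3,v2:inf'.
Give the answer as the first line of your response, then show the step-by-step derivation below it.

v0:inf,v1:23,v2:3,v3:0,v4:20,v5:inf

step 1: dist = v0:inf,v1:inf,v2:3,v3:0,v4:inf,v5:inf
step 2: dist = v0:inf,v1:23,v2:3,v3:0,v4:20,v5:inf
step 3: dist = v0:inf,v1:23,v2:3,v3:0,v4:20,v5:inf
step 4: dist = v0:inf,v1:23,v2:3,v3:0,v4:20,v5:inf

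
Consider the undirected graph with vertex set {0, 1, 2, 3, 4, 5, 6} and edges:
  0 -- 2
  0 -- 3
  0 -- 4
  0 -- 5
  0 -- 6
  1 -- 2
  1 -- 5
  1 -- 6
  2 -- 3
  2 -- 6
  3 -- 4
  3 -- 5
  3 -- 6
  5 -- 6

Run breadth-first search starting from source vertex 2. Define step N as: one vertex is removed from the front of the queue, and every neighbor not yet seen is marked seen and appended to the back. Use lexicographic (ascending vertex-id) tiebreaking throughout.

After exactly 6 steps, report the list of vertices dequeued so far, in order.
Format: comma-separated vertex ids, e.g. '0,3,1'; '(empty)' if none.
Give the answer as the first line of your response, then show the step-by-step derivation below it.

2,0,1,3,6,4

step 1: dequeue 2; queue=[0,1,3,6]; order=2
step 2: dequeue 0; queue=[1,3,6,4,5]; order=2,0
step 3: dequeue 1; queue=[3,6,4,5]; order=2,0,1
step 4: dequeue 3; queue=[6,4,5]; order=2,0,1,3
step 5: dequeue 6; queue=[4,5]; order=2,0,1,3,6
step 6: dequeue 4; queue=[5]; order=2,0,1,3,6,4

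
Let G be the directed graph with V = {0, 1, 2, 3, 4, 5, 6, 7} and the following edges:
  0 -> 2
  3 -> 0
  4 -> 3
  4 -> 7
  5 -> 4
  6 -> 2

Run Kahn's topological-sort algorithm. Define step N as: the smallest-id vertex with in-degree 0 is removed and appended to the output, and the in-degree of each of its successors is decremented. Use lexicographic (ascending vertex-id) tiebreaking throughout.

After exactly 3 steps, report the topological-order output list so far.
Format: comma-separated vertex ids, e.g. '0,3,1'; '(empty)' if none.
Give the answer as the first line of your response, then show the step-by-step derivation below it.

1,5,4

step 1: output 1; order=[1]; indeg=(1,0,2,1,1,0,0,1)
step 2: output 5; order=[1,5]; indeg=(1,0,2,1,0,0,0,1)
step 3: output 4; order=[1,5,4]; indeg=(1,0,2,0,0,0,0,0)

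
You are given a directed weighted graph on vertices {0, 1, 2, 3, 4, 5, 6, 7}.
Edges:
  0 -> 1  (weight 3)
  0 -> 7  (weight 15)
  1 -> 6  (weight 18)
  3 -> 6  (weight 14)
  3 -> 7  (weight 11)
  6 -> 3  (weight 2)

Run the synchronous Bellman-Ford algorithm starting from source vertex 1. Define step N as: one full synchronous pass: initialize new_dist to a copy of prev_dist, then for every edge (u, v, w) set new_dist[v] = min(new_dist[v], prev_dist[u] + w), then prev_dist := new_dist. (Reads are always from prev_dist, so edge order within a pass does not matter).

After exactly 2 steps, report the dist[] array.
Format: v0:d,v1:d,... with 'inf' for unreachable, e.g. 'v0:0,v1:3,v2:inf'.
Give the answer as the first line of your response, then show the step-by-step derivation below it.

v0:inf,v1:0,v2:inf,v3:20,v4:inf,v5:inf,v6:18,v7:inf

step 1: dist = v0:inf,v1:0,v2:inf,v3:inf,v4:inf,v5:inf,v6:18,v7:inf
step 2: dist = v0:inf,v1:0,v2:inf,v3:20,v4:inf,v5:inf,v6:18,v7:inf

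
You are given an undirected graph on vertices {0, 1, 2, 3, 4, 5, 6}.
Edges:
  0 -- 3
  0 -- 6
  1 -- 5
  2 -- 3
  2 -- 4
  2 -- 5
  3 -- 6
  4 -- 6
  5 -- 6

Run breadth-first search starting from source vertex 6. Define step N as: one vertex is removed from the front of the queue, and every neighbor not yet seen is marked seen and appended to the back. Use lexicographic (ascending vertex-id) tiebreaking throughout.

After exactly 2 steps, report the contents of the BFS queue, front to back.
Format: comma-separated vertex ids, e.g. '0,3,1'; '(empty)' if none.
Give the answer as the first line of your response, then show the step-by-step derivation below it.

3,4,5

step 1: dequeue 6; queue=[0,3,4,5]; order=6
step 2: dequeue 0; queue=[3,4,5]; order=6,0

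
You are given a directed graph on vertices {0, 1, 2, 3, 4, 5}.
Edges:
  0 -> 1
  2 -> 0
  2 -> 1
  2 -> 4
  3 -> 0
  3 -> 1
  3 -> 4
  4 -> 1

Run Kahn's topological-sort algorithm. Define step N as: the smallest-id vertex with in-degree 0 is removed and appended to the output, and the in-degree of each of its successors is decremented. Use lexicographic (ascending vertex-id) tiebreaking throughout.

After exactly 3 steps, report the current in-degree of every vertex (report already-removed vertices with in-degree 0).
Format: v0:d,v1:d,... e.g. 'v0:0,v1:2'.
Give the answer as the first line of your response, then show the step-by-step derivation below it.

v0:0,v1:1,v2:0,v3:0,v4:0,v5:0

step 1: output 2; order=[2]; indeg=(1,3,0,0,1,0)
step 2: output 3; order=[2,3]; indeg=(0,2,0,0,0,0)
step 3: output 0; order=[2,3,0]; indeg=(0,1,0,0,0,0)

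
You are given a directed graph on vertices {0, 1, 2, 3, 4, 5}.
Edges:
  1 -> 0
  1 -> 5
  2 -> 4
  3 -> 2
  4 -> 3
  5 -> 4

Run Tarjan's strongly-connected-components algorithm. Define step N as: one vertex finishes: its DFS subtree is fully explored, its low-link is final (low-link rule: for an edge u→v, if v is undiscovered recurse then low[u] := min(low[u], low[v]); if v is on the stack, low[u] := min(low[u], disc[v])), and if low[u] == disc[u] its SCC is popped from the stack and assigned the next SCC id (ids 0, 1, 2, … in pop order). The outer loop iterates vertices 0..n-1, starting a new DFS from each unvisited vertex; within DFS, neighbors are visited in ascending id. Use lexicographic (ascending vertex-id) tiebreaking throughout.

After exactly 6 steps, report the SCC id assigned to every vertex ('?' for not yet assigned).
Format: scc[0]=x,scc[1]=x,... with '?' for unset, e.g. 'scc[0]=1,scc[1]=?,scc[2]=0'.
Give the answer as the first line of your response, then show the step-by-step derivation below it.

scc[0]=0,scc[1]=3,scc[2]=1,scc[3]=1,scc[4]=1,scc[5]=2

step 1: low=(low[0]=0,low[1]=?,low[2]=?,low[3]=?,low[4]=?,low[5]=?); scc=(scc[0]=0,scc[1]=?,scc[2]=?,scc[3]=?,scc[4]=?,scc[5]=?)
step 2: low=(low[0]=0,low[1]=1,low[2]=3,low[3]=4,low[4]=3,low[5]=2); scc=(scc[0]=0,scc[1]=?,scc[2]=?,scc[3]=?,scc[4]=?,scc[5]=?)
step 3: low=(low[0]=0,low[1]=1,low[2]=3,low[3]=3,low[4]=3,low[5]=2); scc=(scc[0]=0,scc[1]=?,scc[2]=?,scc[3]=?,scc[4]=?,scc[5]=?)
step 4: low=(low[0]=0,low[1]=1,low[2]=3,low[3]=3,low[4]=3,low[5]=2); scc=(scc[0]=0,scc[1]=?,scc[2]=1,scc[3]=1,scc[4]=1,scc[5]=?)
step 5: low=(low[0]=0,low[1]=1,low[2]=3,low[3]=3,low[4]=3,low[5]=2); scc=(scc[0]=0,scc[1]=?,scc[2]=1,scc[3]=1,scc[4]=1,scc[5]=2)
step 6: low=(low[0]=0,low[1]=1,low[2]=3,low[3]=3,low[4]=3,low[5]=2); scc=(scc[0]=0,scc[1]=3,scc[2]=1,scc[3]=1,scc[4]=1,scc[5]=2)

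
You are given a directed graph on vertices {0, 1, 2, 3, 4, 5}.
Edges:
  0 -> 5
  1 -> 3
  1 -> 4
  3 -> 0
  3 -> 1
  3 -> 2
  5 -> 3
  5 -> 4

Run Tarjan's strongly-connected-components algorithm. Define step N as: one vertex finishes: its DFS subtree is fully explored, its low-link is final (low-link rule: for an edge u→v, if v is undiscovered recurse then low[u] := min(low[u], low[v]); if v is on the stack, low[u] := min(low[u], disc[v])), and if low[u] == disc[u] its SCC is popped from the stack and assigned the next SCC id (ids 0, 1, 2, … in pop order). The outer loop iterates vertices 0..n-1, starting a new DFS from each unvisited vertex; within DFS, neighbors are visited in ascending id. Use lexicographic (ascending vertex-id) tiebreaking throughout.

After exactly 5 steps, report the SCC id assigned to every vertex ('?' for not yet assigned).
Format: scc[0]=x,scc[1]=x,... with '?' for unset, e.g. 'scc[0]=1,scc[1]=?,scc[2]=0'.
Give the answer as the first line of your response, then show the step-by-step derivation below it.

scc[0]=?,scc[1]=?,scc[2]=1,scc[3]=?,scc[4]=0,scc[5]=?

step 1: low=(low[0]=0,low[1]=2,low[2]=?,low[3]=0,low[4]=4,low[5]=1); scc=(scc[0]=?,scc[1]=?,scc[2]=?,scc[3]=?,scc[4]=0,scc[5]=?)
step 2: low=(low[0]=0,low[1]=2,low[2]=?,low[3]=0,low[4]=4,low[5]=1); scc=(scc[0]=?,scc[1]=?,scc[2]=?,scc[3]=?,scc[4]=0,scc[5]=?)
step 3: low=(low[0]=0,low[1]=2,low[2]=5,low[3]=0,low[4]=4,low[5]=1); scc=(scc[0]=?,scc[1]=?,scc[2]=1,scc[3]=?,scc[4]=0,scc[5]=?)
step 4: low=(low[0]=0,low[1]=2,low[2]=5,low[3]=0,low[4]=4,low[5]=1); scc=(scc[0]=?,scc[1]=?,scc[2]=1,scc[3]=?,scc[4]=0,scc[5]=?)
step 5: low=(low[0]=0,low[1]=2,low[2]=5,low[3]=0,low[4]=4,low[5]=0); scc=(scc[0]=?,scc[1]=?,scc[2]=1,scc[3]=?,scc[4]=0,scc[5]=?)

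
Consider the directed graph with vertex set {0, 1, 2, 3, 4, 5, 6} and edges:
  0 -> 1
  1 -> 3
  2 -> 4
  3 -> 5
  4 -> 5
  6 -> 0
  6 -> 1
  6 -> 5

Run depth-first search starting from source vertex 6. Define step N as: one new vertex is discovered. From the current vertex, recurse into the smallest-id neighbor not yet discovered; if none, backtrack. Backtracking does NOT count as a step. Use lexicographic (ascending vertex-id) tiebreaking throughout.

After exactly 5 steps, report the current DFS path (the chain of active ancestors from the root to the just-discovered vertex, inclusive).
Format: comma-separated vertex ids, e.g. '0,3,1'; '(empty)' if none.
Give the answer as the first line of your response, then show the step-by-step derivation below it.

6,0,1,3,5

step 1: discover 6; path=6; order=6
step 2: discover 0; path=6>0; order=6,0
step 3: discover 1; path=6>0>1; order=6,0,1
step 4: discover 3; path=6>0>1>3; order=6,0,1,3
step 5: discover 5; path=6>0>1>3>5; order=6,0,1,3,5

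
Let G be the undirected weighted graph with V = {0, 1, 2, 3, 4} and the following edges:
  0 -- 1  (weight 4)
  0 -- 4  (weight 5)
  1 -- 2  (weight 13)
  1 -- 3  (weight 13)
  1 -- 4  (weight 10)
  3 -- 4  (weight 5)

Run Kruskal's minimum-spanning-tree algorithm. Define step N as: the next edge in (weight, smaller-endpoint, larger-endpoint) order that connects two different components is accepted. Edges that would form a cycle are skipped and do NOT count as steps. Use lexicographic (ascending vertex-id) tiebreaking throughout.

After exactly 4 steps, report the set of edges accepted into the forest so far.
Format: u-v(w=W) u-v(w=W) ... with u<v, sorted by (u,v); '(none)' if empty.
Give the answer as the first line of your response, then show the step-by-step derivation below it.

0-1(w=4) 0-4(w=5) 1-2(w=13) 3-4(w=5)

step 1: add edge 0-1 (w=4); MST = {0-1(w=4)}
step 2: add edge 0-4 (w=5); MST = {0-1(w=4) 0-4(w=5)}
step 3: add edge 3-4 (w=5); MST = {0-1(w=4) 0-4(w=5) 3-4(w=5)}
step 4: add edge 1-2 (w=13); MST = {0-1(w=4) 0-4(w=5) 1-2(w=13) 3-4(w=5)}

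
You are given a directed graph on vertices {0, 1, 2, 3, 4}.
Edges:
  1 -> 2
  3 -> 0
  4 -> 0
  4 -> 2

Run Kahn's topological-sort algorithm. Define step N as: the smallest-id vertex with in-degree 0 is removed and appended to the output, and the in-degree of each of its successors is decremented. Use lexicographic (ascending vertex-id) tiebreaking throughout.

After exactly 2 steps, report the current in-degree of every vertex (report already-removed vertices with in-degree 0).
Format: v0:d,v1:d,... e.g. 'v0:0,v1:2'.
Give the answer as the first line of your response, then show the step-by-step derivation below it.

v0:1,v1:0,v2:1,v3:0,v4:0

step 1: output 1; order=[1]; indeg=(2,0,1,0,0)
step 2: output 3; order=[1,3]; indeg=(1,0,1,0,0)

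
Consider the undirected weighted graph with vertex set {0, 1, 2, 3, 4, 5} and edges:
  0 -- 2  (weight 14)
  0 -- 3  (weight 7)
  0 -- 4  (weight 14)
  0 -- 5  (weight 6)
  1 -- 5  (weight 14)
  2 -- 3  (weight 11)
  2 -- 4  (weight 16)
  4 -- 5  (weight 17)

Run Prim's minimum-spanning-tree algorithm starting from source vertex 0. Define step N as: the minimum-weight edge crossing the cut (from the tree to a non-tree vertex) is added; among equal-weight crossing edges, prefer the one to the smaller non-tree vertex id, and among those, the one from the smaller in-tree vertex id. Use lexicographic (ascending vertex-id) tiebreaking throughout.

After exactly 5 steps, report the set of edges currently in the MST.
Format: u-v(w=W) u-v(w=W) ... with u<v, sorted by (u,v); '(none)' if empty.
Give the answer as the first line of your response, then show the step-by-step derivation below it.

0-3(w=7) 0-4(w=14) 0-5(w=6) 1-5(w=14) 2-3(w=11)

step 1: add edge 0-5 (w=6); MST = {0-5(w=6)}
step 2: add edge 0-3 (w=7); MST = {0-3(w=7) 0-5(w=6)}
step 3: add edge 2-3 (w=11); MST = {0-3(w=7) 0-5(w=6) 2-3(w=11)}
step 4: add edge 1-5 (w=14); MST = {0-3(w=7) 0-5(w=6) 1-5(w=14) 2-3(w=11)}
step 5: add edge 0-4 (w=14); MST = {0-3(w=7) 0-4(w=14) 0-5(w=6) 1-5(w=14) 2-3(w=11)}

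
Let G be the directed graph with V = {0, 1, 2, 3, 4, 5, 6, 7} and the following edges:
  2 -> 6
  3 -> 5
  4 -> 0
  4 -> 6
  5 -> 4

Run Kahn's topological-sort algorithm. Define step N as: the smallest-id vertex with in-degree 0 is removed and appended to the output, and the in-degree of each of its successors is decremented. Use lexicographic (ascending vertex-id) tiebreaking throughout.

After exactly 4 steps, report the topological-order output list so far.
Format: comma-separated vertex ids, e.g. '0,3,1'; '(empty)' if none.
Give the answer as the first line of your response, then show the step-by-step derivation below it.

1,2,3,5

step 1: output 1; order=[1]; indeg=(1,0,0,0,1,1,2,0)
step 2: output 2; order=[1,2]; indeg=(1,0,0,0,1,1,1,0)
step 3: output 3; order=[1,2,3]; indeg=(1,0,0,0,1,0,1,0)
step 4: output 5; order=[1,2,3,5]; indeg=(1,0,0,0,0,0,1,0)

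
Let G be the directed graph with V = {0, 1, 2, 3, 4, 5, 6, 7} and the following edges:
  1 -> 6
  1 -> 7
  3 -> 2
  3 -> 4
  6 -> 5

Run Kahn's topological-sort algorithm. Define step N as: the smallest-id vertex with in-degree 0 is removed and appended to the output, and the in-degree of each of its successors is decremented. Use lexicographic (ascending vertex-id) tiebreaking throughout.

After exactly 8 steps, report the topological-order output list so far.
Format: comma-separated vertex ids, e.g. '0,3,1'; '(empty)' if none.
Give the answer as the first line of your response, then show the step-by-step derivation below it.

0,1,3,2,4,6,5,7

step 1: output 0; order=[0]; indeg=(0,0,1,0,1,1,1,1)
step 2: output 1; order=[0,1]; indeg=(0,0,1,0,1,1,0,0)
step 3: output 3; order=[0,1,3]; indeg=(0,0,0,0,0,1,0,0)
step 4: output 2; order=[0,1,3,2]; indeg=(0,0,0,0,0,1,0,0)
step 5: output 4; order=[0,1,3,2,4]; indeg=(0,0,0,0,0,1,0,0)
step 6: output 6; order=[0,1,3,2,4,6]; indeg=(0,0,0,0,0,0,0,0)
step 7: output 5; order=[0,1,3,2,4,6,5]; indeg=(0,0,0,0,0,0,0,0)
step 8: output 7; order=[0,1,3,2,4,6,5,7]; indeg=(0,0,0,0,0,0,0,0)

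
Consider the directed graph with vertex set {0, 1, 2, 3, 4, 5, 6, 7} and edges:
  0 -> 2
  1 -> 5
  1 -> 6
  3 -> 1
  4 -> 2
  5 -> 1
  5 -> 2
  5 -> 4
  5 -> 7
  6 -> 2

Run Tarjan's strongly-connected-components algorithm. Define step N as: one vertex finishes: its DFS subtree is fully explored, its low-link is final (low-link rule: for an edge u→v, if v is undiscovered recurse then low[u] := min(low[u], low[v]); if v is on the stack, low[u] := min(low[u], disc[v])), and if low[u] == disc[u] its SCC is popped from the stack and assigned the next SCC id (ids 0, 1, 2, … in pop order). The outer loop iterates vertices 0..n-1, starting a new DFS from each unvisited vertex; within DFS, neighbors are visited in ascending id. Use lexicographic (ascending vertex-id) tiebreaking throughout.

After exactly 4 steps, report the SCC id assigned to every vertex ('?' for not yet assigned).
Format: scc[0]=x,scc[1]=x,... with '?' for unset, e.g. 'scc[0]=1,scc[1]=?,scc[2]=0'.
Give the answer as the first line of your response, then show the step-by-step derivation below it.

scc[0]=1,scc[1]=?,scc[2]=0,scc[3]=?,scc[4]=2,scc[5]=?,scc[6]=?,scc[7]=3

step 1: low=(low[0]=0,low[1]=?,low[2]=1,low[3]=?,low[4]=?,low[5]=?,low[6]=?,low[7]=?); scc=(scc[0]=?,scc[1]=?,scc[2]=0,scc[3]=?,scc[4]=?,scc[5]=?,scc[6]=?,scc[7]=?)
step 2: low=(low[0]=0,low[1]=?,low[2]=1,low[3]=?,low[4]=?,low[5]=?,low[6]=?,low[7]=?); scc=(scc[0]=1,scc[1]=?,scc[2]=0,scc[3]=?,scc[4]=?,scc[5]=?,scc[6]=?,scc[7]=?)
step 3: low=(low[0]=0,low[1]=2,low[2]=1,low[3]=?,low[4]=4,low[5]=2,low[6]=?,low[7]=?); scc=(scc[0]=1,scc[1]=?,scc[2]=0,scc[3]=?,scc[4]=2,scc[5]=?,scc[6]=?,scc[7]=?)
step 4: low=(low[0]=0,low[1]=2,low[2]=1,low[3]=?,low[4]=4,low[5]=2,low[6]=?,low[7]=5); scc=(scc[0]=1,scc[1]=?,scc[2]=0,scc[3]=?,scc[4]=2,scc[5]=?,scc[6]=?,scc[7]=3)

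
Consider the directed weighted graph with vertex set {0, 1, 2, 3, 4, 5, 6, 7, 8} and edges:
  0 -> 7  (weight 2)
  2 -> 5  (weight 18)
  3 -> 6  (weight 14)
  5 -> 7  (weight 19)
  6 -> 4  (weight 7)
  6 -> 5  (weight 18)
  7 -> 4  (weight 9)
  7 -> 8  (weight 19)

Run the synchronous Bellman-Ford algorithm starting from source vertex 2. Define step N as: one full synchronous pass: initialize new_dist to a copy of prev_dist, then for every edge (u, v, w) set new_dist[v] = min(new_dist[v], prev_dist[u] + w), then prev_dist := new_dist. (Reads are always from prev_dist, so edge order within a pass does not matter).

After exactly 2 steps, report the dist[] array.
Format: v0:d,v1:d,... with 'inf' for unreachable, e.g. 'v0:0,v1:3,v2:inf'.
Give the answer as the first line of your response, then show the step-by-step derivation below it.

v0:inf,v1:inf,v2:0,v3:inf,v4:inf,v5:18,v6:inf,v7:37,v8:inf

step 1: dist = v0:inf,v1:inf,v2:0,v3:inf,v4:inf,v5:18,v6:inf,v7:inf,v8:inf
step 2: dist = v0:inf,v1:inf,v2:0,v3:inf,v4:inf,v5:18,v6:inf,v7:37,v8:inf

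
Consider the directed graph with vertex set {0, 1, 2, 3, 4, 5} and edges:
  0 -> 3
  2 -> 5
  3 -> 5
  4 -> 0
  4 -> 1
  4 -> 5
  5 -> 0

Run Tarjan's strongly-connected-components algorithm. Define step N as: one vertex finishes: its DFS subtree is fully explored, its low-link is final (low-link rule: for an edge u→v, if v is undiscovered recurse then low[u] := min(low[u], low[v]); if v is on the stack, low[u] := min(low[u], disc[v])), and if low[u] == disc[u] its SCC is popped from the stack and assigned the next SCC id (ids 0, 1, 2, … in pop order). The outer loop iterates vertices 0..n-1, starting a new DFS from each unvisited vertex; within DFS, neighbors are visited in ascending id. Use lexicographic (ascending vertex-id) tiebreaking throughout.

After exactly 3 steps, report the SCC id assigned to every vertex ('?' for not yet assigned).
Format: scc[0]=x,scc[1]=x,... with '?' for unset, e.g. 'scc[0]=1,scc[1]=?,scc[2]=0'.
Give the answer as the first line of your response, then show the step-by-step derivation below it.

scc[0]=0,scc[1]=?,scc[2]=?,scc[3]=0,scc[4]=?,scc[5]=0

step 1: low=(low[0]=0,low[1]=?,low[2]=?,low[3]=1,low[4]=?,low[5]=0); scc=(scc[0]=?,scc[1]=?,scc[2]=?,scc[3]=?,scc[4]=?,scc[5]=?)
step 2: low=(low[0]=0,low[1]=?,low[2]=?,low[3]=0,low[4]=?,low[5]=0); scc=(scc[0]=?,scc[1]=?,scc[2]=?,scc[3]=?,scc[4]=?,scc[5]=?)
step 3: low=(low[0]=0,low[1]=?,low[2]=?,low[3]=0,low[4]=?,low[5]=0); scc=(scc[0]=0,scc[1]=?,scc[2]=?,scc[3]=0,scc[4]=?,scc[5]=0)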